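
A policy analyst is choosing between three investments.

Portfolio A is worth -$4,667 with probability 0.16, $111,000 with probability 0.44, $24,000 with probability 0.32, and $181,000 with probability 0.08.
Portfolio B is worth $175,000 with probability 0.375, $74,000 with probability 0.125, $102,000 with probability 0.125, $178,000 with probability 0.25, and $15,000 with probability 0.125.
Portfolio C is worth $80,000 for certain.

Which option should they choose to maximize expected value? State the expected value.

Portfolio B ($134,000)

Portfolio A = 0.16 × (-4667) + 0.44 × 111000 + 0.32 × 24000 + 0.08 × 181000 = -746.72 + 48840 + 7680 + 14480 = 70253.28
Portfolio B = 0.375 × 175000 + 0.125 × 74000 + 0.125 × 102000 + 0.25 × 178000 + 0.125 × 15000 = 65625 + 9250 + 12750 + 44500 + 1875 = 134000
Portfolio C: 80000 (certain)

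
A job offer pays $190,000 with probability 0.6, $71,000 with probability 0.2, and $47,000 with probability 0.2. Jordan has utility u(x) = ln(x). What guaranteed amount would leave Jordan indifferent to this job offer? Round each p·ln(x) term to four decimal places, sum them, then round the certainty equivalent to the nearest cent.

E[u] = 0.6·ln(190000) + 0.2·ln(71000) + 0.2·ln(47000) = 7.2929 + 2.2341 + 2.1516 = 11.6786
CE = e^11.6786 ≈ 118018.89

$118,018.89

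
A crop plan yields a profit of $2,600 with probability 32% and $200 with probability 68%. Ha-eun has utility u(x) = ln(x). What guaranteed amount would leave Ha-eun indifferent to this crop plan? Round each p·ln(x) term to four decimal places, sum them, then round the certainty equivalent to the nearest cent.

E[u] = 0.32·ln(2600) + 0.68·ln(200) = 2.5162 + 3.6029 = 6.1191
CE = e^6.1191 ≈ 454.46

$454.46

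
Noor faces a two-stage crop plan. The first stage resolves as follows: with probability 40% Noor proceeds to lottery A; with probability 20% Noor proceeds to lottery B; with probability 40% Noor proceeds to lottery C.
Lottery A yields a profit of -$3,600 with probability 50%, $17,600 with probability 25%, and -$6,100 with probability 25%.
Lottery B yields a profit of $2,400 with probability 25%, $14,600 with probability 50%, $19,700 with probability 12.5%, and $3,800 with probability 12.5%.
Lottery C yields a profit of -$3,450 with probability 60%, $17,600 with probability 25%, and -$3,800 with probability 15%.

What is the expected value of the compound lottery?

$3,301.50

EV(A) = 0.5 × (-3600) + 0.25 × 17600 + 0.25 × (-6100) = -1800 + 4400 − 1525 = 1075
EV(B) = 0.25 × 2400 + 0.5 × 14600 + 0.125 × 19700 + 0.125 × 3800 = 600 + 7300 + 2462.5 + 475 = 10837.5
EV(C) = 0.6 × (-3450) + 0.25 × 17600 + 0.15 × (-3800) = -2070 + 4400 − 570 = 1760
Overall = 0.4 × 1075 + 0.2 × 10837.5 + 0.4 × 1760 = 430 + 2167.5 + 704 = 3301.5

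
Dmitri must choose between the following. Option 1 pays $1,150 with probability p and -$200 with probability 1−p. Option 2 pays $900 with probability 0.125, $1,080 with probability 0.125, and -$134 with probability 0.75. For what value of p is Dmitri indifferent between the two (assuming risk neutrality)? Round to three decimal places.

p = 0.257

EV(Option 2) = 0.125 × 900 + 0.125 × 1080 + 0.75 × (-134) = 112.5 + 135 − 100.5 = 147
p·1150 + (1−p)·(-200) = 147
1350p − 200 = 147
p = (147 + 200) / 1350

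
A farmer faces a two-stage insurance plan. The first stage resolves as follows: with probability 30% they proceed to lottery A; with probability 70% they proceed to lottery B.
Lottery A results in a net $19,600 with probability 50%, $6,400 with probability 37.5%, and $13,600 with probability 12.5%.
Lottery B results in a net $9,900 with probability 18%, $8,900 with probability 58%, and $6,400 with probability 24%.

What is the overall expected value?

$10,106

EV(A) = 0.5 × 19600 + 0.375 × 6400 + 0.125 × 13600 = 9800 + 2400 + 1700 = 13900
EV(B) = 0.18 × 9900 + 0.58 × 8900 + 0.24 × 6400 = 1782 + 5162 + 1536 = 8480
Overall = 0.3 × 13900 + 0.7 × 8480 = 4170 + 5936 = 10106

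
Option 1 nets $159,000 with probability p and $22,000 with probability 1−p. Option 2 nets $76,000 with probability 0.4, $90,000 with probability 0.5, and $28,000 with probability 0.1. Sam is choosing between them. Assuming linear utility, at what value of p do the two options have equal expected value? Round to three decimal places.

p = 0.410

EV(Option 2) = 0.4 × 76000 + 0.5 × 90000 + 0.1 × 28000 = 30400 + 45000 + 2800 = 78200
p·159000 + (1−p)·22000 = 78200
137000p + 22000 = 78200
p = (78200 − 22000) / 137000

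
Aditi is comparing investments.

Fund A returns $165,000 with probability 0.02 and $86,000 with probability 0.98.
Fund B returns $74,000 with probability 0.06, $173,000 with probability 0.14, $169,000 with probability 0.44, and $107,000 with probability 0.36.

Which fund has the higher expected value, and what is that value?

Fund B ($141,540)

Fund A = 0.02 × 165000 + 0.98 × 86000 = 3300 + 84280 = 87580
Fund B = 0.06 × 74000 + 0.14 × 173000 + 0.44 × 169000 + 0.36 × 107000 = 4440 + 24220 + 74360 + 38520 = 141540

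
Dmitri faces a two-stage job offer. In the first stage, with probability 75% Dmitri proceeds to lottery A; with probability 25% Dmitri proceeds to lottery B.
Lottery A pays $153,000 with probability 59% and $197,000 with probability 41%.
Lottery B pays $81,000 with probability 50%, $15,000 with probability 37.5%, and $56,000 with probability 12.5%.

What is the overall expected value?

$141,561.25

EV(A) = 0.59 × 153000 + 0.41 × 197000 = 90270 + 80770 = 171040
EV(B) = 0.5 × 81000 + 0.375 × 15000 + 0.125 × 56000 = 40500 + 5625 + 7000 = 53125
Overall = 0.75 × 171040 + 0.25 × 53125 = 128280 + 13281.25 = 141561.25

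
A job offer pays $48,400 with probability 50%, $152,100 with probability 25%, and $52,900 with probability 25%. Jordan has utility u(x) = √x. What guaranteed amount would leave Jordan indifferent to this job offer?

E[u] = 0.5·√48400 + 0.25·√152100 + 0.25·√52900 = 0.5·220 + 0.25·390 + 0.25·230 = 265
CE = (265)² = 70225

$70,225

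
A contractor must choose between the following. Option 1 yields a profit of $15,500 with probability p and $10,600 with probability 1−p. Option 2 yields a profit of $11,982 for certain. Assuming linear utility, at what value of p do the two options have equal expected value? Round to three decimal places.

p = 0.282

p·15500 + (1−p)·10600 = 11982
4900p + 10600 = 11982
p = (11982 − 10600) / 4900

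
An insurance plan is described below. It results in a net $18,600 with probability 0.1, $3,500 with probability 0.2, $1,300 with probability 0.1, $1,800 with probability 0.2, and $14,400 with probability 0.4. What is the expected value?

$8,810

EV = 0.1 × 18600 + 0.2 × 3500 + 0.1 × 1300 + 0.2 × 1800 + 0.4 × 14400 = 1860 + 700 + 130 + 360 + 5760 = 8810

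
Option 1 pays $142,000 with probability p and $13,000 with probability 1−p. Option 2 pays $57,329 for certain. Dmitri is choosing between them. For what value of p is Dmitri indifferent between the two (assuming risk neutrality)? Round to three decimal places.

p·142000 + (1−p)·13000 = 57329
129000p + 13000 = 57329
p = (57329 − 13000) / 129000

p = 0.344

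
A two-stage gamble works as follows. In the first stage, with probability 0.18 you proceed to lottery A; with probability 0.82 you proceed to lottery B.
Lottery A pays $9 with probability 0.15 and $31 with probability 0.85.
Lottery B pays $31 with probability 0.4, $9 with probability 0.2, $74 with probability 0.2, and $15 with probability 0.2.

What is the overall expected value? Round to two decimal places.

$31.23

EV(A) = 0.15 × 9 + 0.85 × 31 = 1.35 + 26.35 = 27.7
EV(B) = 0.4 × 31 + 0.2 × 9 + 0.2 × 74 + 0.2 × 15 = 12.4 + 1.8 + 14.8 + 3 = 32
Overall = 0.18 × 27.7 + 0.82 × 32 = 4.986 + 26.24 = 31.226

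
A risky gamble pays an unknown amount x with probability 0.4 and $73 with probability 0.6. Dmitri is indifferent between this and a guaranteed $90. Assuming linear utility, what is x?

x = $115.50

0.4·x + 0.6·73 = 90
0.4·x = 90 − 43.8 = 46.2
x = 46.2 / 0.4 = 115.5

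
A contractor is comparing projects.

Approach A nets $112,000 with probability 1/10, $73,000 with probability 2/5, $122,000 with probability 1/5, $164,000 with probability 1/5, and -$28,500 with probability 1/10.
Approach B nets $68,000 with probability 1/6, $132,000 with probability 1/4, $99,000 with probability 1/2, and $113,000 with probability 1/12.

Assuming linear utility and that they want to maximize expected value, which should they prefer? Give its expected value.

Approach B ($103,250)

Approach A = 1/10 × 112000 + 2/5 × 73000 + 1/5 × 122000 + 1/5 × 164000 + 1/10 × (-28500) = 11200 + 29200 + 24400 + 32800 − 2850 = 94750
Approach B = 1/6 × 68000 + 1/4 × 132000 + 1/2 × 99000 + 1/12 × 113000 = 11333.3333 + 33000 + 49500 + 9416.6667 = 103250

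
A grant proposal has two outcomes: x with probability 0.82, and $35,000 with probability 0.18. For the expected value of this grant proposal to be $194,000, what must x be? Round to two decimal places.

0.82·x + 0.18·35000 = 194000
0.82·x = 194000 − 6300 = 187700
x = 187700 / 0.82 = 228902.4390

x = $228,902.44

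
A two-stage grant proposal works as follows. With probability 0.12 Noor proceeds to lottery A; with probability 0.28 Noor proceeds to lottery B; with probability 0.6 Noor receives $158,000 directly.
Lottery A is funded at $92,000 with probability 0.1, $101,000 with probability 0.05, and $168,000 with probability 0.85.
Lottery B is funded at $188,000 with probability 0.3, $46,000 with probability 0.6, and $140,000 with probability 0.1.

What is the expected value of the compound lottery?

$141,086

EV(A) = 0.1 × 92000 + 0.05 × 101000 + 0.85 × 168000 = 9200 + 5050 + 142800 = 157050
EV(B) = 0.3 × 188000 + 0.6 × 46000 + 0.1 × 140000 = 56400 + 27600 + 14000 = 98000
Branch C: 158000 (certain)
Overall = 0.12 × 157050 + 0.28 × 98000 + 0.6 × 158000 = 18846 + 27440 + 94800 = 141086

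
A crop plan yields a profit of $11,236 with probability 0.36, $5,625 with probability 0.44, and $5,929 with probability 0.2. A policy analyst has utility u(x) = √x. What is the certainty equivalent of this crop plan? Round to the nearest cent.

$7,492.63

E[u] = 0.36·√11236 + 0.44·√5625 + 0.2·√5929 = 0.36·106 + 0.44·75 + 0.2·77 = 86.56
CE = (86.56)² = 7492.6336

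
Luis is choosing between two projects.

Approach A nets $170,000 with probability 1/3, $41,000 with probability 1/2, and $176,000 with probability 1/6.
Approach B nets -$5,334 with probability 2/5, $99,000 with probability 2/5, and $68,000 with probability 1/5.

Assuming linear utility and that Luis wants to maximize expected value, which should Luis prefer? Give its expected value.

Approach A = 1/3 × 170000 + 1/2 × 41000 + 1/6 × 176000 = 56666.6667 + 20500 + 29333.3333 = 106500
Approach B = 2/5 × (-5334) + 2/5 × 99000 + 1/5 × 68000 = -2133.6 + 39600 + 13600 = 51066.4

Approach A ($106,500)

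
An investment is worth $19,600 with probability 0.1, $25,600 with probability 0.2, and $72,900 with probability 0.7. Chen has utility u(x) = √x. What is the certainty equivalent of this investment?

$55,225

E[u] = 0.1·√19600 + 0.2·√25600 + 0.7·√72900 = 0.1·140 + 0.2·160 + 0.7·270 = 235
CE = (235)² = 55225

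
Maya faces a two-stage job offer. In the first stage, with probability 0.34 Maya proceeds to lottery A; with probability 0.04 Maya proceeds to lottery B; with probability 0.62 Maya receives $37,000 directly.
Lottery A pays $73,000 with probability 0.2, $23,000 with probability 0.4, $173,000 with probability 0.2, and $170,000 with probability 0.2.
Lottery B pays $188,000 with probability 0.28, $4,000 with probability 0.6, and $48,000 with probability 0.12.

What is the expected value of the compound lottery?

EV(A) = 0.2 × 73000 + 0.4 × 23000 + 0.2 × 173000 + 0.2 × 170000 = 14600 + 9200 + 34600 + 34000 = 92400
EV(B) = 0.28 × 188000 + 0.6 × 4000 + 0.12 × 48000 = 52640 + 2400 + 5760 = 60800
Branch C: 37000 (certain)
Overall = 0.34 × 92400 + 0.04 × 60800 + 0.62 × 37000 = 31416 + 2432 + 22940 = 56788

$56,788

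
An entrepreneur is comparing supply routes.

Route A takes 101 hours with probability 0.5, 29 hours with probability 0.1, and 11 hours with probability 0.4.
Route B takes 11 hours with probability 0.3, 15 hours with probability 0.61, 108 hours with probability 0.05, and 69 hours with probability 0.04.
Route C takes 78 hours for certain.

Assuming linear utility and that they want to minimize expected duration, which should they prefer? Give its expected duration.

Route B (20.61 hours)

Route A = 0.5 × 101 + 0.1 × 29 + 0.4 × 11 = 50.5 + 2.9 + 4.4 = 57.8
Route B = 0.3 × 11 + 0.61 × 15 + 0.05 × 108 + 0.04 × 69 = 3.3 + 9.15 + 5.4 + 2.76 = 20.61
Route C: 78 (certain)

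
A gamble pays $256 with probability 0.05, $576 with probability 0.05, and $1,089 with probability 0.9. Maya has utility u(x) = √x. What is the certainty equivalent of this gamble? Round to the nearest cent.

$1,004.89

E[u] = 0.05·√256 + 0.05·√576 + 0.9·√1089 = 0.05·16 + 0.05·24 + 0.9·33 = 31.7
CE = (31.7)² = 1004.89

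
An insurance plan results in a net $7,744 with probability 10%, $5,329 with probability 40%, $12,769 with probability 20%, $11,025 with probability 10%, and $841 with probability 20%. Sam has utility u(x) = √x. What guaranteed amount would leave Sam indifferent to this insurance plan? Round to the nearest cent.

$5,913.61

E[u] = 0.1·√7744 + 0.4·√5329 + 0.2·√12769 + 0.1·√11025 + 0.2·√841 = 0.1·88 + 0.4·73 + 0.2·113 + 0.1·105 + 0.2·29 = 76.9
CE = (76.9)² = 5913.61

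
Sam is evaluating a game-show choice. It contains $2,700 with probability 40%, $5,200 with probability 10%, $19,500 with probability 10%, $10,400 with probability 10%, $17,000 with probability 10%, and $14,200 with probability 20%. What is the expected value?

EV = 0.4 × 2700 + 0.1 × 5200 + 0.1 × 19500 + 0.1 × 10400 + 0.1 × 17000 + 0.2 × 14200 = 1080 + 520 + 1950 + 1040 + 1700 + 2840 = 9130

$9,130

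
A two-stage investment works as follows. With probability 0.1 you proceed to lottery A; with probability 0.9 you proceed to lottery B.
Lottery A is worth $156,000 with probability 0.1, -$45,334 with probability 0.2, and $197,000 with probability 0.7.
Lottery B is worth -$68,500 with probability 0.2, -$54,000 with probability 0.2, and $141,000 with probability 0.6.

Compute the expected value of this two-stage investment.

EV(A) = 0.1 × 156000 + 0.2 × (-45334) + 0.7 × 197000 = 15600 − 9066.8 + 137900 = 144433.2
EV(B) = 0.2 × (-68500) + 0.2 × (-54000) + 0.6 × 141000 = -13700 − 10800 + 84600 = 60100
Overall = 0.1 × 144433.2 + 0.9 × 60100 = 14443.32 + 54090 = 68533.32

$68,533.32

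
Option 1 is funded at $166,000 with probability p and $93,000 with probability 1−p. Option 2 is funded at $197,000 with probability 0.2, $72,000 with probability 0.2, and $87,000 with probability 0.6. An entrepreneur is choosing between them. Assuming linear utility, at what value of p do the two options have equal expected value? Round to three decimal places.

p = 0.178

EV(Option 2) = 0.2 × 197000 + 0.2 × 72000 + 0.6 × 87000 = 39400 + 14400 + 52200 = 106000
p·166000 + (1−p)·93000 = 106000
73000p + 93000 = 106000
p = (106000 − 93000) / 73000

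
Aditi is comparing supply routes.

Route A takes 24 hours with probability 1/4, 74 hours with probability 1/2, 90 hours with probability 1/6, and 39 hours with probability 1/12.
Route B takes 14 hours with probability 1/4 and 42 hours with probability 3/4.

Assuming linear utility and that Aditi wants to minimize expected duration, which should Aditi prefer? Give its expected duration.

Route B (35 hours)

Route A = 1/4 × 24 + 1/2 × 74 + 1/6 × 90 + 1/12 × 39 = 6 + 37 + 15 + 3.25 = 61.25
Route B = 1/4 × 14 + 3/4 × 42 = 3.5 + 31.5 = 35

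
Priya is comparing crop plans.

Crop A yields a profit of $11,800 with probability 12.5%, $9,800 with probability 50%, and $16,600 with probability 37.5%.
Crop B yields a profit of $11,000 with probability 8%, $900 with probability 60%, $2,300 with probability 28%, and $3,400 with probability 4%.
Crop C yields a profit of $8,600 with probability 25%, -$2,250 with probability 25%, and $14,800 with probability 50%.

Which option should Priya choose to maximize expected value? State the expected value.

Crop A ($12,600)

Crop A = 0.125 × 11800 + 0.5 × 9800 + 0.375 × 16600 = 1475 + 4900 + 6225 = 12600
Crop B = 0.08 × 11000 + 0.6 × 900 + 0.28 × 2300 + 0.04 × 3400 = 880 + 540 + 644 + 136 = 2200
Crop C = 0.25 × 8600 + 0.25 × (-2250) + 0.5 × 14800 = 2150 − 562.5 + 7400 = 8987.5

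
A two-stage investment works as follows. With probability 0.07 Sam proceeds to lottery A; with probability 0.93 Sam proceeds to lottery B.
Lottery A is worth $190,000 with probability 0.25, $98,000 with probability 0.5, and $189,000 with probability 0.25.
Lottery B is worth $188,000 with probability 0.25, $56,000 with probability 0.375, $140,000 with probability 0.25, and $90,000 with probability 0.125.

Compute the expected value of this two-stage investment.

EV(A) = 0.25 × 190000 + 0.5 × 98000 + 0.25 × 189000 = 47500 + 49000 + 47250 = 143750
EV(B) = 0.25 × 188000 + 0.375 × 56000 + 0.25 × 140000 + 0.125 × 90000 = 47000 + 21000 + 35000 + 11250 = 114250
Overall = 0.07 × 143750 + 0.93 × 114250 = 10062.5 + 106252.5 = 116315

$116,315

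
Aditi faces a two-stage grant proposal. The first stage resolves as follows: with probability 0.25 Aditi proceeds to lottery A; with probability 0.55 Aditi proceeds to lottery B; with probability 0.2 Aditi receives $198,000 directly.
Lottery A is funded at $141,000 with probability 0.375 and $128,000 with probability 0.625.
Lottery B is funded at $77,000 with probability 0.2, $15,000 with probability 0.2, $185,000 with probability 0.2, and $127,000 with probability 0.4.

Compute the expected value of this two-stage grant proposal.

EV(A) = 0.375 × 141000 + 0.625 × 128000 = 52875 + 80000 = 132875
EV(B) = 0.2 × 77000 + 0.2 × 15000 + 0.2 × 185000 + 0.4 × 127000 = 15400 + 3000 + 37000 + 50800 = 106200
Branch C: 198000 (certain)
Overall = 0.25 × 132875 + 0.55 × 106200 + 0.2 × 198000 = 33218.75 + 58410 + 39600 = 131228.75

$131,228.75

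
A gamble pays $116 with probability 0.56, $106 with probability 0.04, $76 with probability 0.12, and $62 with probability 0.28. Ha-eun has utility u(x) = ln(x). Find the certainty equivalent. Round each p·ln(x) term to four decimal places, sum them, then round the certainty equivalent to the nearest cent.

E[u] = 0.56·ln(116) + 0.04·ln(106) + 0.12·ln(76) + 0.28·ln(62) = 2.6620 + 0.1865 + 0.5197 + 1.1556 = 4.5238
CE = e^4.5238 ≈ 92.19

$92.19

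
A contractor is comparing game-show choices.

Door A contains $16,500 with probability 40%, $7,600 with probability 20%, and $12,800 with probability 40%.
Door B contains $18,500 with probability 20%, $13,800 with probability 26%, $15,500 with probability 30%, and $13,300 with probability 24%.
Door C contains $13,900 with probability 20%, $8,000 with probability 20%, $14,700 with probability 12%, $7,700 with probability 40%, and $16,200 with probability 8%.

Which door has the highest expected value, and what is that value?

Door B ($15,130)

Door A = 0.4 × 16500 + 0.2 × 7600 + 0.4 × 12800 = 6600 + 1520 + 5120 = 13240
Door B = 0.2 × 18500 + 0.26 × 13800 + 0.3 × 15500 + 0.24 × 13300 = 3700 + 3588 + 4650 + 3192 = 15130
Door C = 0.2 × 13900 + 0.2 × 8000 + 0.12 × 14700 + 0.4 × 7700 + 0.08 × 16200 = 2780 + 1600 + 1764 + 3080 + 1296 = 10520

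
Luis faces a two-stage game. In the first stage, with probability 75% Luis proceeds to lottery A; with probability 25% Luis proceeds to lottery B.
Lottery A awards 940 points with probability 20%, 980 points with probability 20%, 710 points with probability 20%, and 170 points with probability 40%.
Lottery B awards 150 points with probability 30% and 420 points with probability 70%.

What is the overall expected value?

EV(A) = 0.2 × 940 + 0.2 × 980 + 0.2 × 710 + 0.4 × 170 = 188 + 196 + 142 + 68 = 594
EV(B) = 0.3 × 150 + 0.7 × 420 = 45 + 294 = 339
Overall = 0.75 × 594 + 0.25 × 339 = 445.5 + 84.75 = 530.25

530.25 points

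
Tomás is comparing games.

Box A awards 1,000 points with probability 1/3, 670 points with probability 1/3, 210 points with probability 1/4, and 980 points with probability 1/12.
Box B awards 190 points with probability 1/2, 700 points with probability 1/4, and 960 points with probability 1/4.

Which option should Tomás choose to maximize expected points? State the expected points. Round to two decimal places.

Box A (690.83 points)

Box A = 1/3 × 1000 + 1/3 × 670 + 1/4 × 210 + 1/12 × 980 = 333.3333 + 223.3333 + 52.5 + 81.6667 = 690.8333
Box B = 1/2 × 190 + 1/4 × 700 + 1/4 × 960 = 95 + 175 + 240 = 510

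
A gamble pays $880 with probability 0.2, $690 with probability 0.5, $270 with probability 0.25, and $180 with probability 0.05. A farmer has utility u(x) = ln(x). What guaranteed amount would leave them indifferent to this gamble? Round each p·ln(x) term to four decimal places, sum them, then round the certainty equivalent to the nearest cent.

$535.66

E[u] = 0.2·ln(880) + 0.5·ln(690) + 0.25·ln(270) + 0.05·ln(180) = 1.3560 + 3.2683 + 1.3996 + 0.2596 = 6.2835
CE = e^6.2835 ≈ 535.66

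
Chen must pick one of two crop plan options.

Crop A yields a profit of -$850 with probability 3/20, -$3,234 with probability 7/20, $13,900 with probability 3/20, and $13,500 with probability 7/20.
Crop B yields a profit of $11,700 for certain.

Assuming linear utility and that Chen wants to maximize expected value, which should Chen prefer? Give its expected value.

Crop B ($11,700)

Crop A = 3/20 × (-850) + 7/20 × (-3234) + 3/20 × 13900 + 7/20 × 13500 = -127.5 − 1131.9 + 2085 + 4725 = 5550.6
Crop B: 11700 (certain)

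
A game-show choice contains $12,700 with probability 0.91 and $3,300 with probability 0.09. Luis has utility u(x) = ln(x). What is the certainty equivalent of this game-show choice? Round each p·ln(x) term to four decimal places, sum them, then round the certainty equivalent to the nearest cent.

$11,249.74

E[u] = 0.91·ln(12700) + 0.09·ln(3300) = 8.5989 + 0.7292 = 9.3281
CE = e^9.3281 ≈ 11249.74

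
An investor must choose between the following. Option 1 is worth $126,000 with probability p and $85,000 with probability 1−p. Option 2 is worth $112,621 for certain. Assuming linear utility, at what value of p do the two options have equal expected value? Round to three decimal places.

p = 0.674

p·126000 + (1−p)·85000 = 112621
41000p + 85000 = 112621
p = (112621 − 85000) / 41000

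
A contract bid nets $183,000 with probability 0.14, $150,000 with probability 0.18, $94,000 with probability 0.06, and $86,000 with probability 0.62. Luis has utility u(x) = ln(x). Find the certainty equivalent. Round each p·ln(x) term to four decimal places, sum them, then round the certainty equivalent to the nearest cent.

$106,223.43

E[u] = 0.14·ln(183000) + 0.18·ln(150000) + 0.06·ln(94000) + 0.62·ln(86000) = 1.6964 + 2.1453 + 0.6871 + 7.0445 = 11.5733
CE = e^11.5733 ≈ 106223.43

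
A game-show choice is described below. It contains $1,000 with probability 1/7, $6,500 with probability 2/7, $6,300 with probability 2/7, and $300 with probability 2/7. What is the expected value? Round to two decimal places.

EV = 1/7 × 1000 + 2/7 × 6500 + 2/7 × 6300 + 2/7 × 300 = 142.8571 + 1857.1429 + 1800 + 85.7143 = 3885.7143

$3,885.71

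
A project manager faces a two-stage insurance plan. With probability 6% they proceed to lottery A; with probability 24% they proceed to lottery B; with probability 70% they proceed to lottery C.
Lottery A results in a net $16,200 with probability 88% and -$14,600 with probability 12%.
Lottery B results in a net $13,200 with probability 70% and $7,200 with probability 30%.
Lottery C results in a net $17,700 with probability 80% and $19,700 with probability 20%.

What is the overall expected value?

$16,156.24

EV(A) = 0.88 × 16200 + 0.12 × (-14600) = 14256 − 1752 = 12504
EV(B) = 0.7 × 13200 + 0.3 × 7200 = 9240 + 2160 = 11400
EV(C) = 0.8 × 17700 + 0.2 × 19700 = 14160 + 3940 = 18100
Overall = 0.06 × 12504 + 0.24 × 11400 + 0.7 × 18100 = 750.24 + 2736 + 12670 = 16156.24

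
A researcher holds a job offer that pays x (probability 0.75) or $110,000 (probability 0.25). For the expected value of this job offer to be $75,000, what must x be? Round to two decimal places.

0.75·x + 0.25·110000 = 75000
0.75·x = 75000 − 27500 = 47500
x = 47500 / 0.75 = 63333.3333

x = $63,333.33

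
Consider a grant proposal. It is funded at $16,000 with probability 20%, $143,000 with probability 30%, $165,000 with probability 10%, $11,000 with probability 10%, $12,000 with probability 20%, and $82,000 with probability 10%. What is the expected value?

EV = 0.2 × 16000 + 0.3 × 143000 + 0.1 × 165000 + 0.1 × 11000 + 0.2 × 12000 + 0.1 × 82000 = 3200 + 42900 + 16500 + 1100 + 2400 + 8200 = 74300

$74,300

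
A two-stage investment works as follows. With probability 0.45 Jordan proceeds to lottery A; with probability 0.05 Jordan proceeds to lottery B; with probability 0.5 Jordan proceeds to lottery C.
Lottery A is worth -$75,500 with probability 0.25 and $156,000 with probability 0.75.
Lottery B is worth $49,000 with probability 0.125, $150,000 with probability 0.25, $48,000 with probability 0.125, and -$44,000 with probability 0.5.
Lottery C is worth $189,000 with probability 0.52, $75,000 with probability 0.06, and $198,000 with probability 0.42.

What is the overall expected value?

EV(A) = 0.25 × (-75500) + 0.75 × 156000 = -18875 + 117000 = 98125
EV(B) = 0.125 × 49000 + 0.25 × 150000 + 0.125 × 48000 + 0.5 × (-44000) = 6125 + 37500 + 6000 − 22000 = 27625
EV(C) = 0.52 × 189000 + 0.06 × 75000 + 0.42 × 198000 = 98280 + 4500 + 83160 = 185940
Overall = 0.45 × 98125 + 0.05 × 27625 + 0.5 × 185940 = 44156.25 + 1381.25 + 92970 = 138507.5

$138,507.50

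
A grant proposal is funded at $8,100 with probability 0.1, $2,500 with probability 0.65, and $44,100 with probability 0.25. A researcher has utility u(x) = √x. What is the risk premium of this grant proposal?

$4,624

E[u] = 0.1·√8100 + 0.65·√2500 + 0.25·√44100 = 0.1·90 + 0.65·50 + 0.25·210 = 94
CE = (94)² = 8836
Risk premium = EV − CE = 13460 − 8836 = 4624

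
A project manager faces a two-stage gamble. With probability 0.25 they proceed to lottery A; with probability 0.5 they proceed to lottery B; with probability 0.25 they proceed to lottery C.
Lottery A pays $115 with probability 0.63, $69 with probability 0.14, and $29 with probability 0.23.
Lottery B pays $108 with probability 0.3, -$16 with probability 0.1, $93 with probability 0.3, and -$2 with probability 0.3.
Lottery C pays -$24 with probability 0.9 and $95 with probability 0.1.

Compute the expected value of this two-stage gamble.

EV(A) = 0.63 × 115 + 0.14 × 69 + 0.23 × 29 = 72.45 + 9.66 + 6.67 = 88.78
EV(B) = 0.3 × 108 + 0.1 × (-16) + 0.3 × 93 + 0.3 × (-2) = 32.4 − 1.6 + 27.9 − 0.6 = 58.1
EV(C) = 0.9 × (-24) + 0.1 × 95 = -21.6 + 9.5 = -12.1
Overall = 0.25 × 88.78 + 0.5 × 58.1 + 0.25 × (-12.1) = 22.195 + 29.05 − 3.025 = 48.22

$48.22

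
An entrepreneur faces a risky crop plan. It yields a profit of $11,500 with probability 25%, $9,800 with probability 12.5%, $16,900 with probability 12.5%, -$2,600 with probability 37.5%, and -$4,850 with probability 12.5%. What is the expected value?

$4,631.25

EV = 0.25 × 11500 + 0.125 × 9800 + 0.125 × 16900 + 0.375 × (-2600) + 0.125 × (-4850) = 2875 + 1225 + 2112.5 − 975 − 606.25 = 4631.25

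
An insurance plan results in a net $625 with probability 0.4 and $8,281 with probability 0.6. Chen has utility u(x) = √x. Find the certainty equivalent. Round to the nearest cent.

E[u] = 0.4·√625 + 0.6·√8281 = 0.4·25 + 0.6·91 = 64.6
CE = (64.6)² = 4173.16

$4,173.16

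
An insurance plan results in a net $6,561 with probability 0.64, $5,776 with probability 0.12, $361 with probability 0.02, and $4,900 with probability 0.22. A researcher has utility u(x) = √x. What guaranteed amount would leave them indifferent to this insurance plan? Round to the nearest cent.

$5,889.03

E[u] = 0.64·√6561 + 0.12·√5776 + 0.02·√361 + 0.22·√4900 = 0.64·81 + 0.12·76 + 0.02·19 + 0.22·70 = 76.74
CE = (76.74)² = 5889.0276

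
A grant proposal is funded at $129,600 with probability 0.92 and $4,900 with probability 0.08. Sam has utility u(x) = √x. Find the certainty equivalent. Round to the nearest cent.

E[u] = 0.92·√129600 + 0.08·√4900 = 0.92·360 + 0.08·70 = 336.8
CE = (336.8)² = 113434.24

$113,434.24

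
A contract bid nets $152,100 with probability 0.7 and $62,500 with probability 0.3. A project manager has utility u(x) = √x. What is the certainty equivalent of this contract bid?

E[u] = 0.7·√152100 + 0.3·√62500 = 0.7·390 + 0.3·250 = 348
CE = (348)² = 121104

$121,104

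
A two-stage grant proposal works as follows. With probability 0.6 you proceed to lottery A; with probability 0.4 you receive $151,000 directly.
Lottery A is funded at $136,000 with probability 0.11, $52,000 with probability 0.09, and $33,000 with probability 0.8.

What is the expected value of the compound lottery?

EV(A) = 0.11 × 136000 + 0.09 × 52000 + 0.8 × 33000 = 14960 + 4680 + 26400 = 46040
Branch B: 151000 (certain)
Overall = 0.6 × 46040 + 0.4 × 151000 = 27624 + 60400 = 88024

$88,024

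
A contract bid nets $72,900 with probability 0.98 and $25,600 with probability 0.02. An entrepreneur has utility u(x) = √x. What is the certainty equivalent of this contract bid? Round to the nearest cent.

$71,716.84

E[u] = 0.98·√72900 + 0.02·√25600 = 0.98·270 + 0.02·160 = 267.8
CE = (267.8)² = 71716.84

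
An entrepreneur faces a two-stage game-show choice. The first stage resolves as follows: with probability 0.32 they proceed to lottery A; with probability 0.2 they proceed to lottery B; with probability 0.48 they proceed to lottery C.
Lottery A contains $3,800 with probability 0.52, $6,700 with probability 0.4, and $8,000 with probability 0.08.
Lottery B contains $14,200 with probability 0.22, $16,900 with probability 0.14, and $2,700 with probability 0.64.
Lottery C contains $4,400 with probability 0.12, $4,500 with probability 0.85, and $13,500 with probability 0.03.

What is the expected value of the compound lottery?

$5,422.16

EV(A) = 0.52 × 3800 + 0.4 × 6700 + 0.08 × 8000 = 1976 + 2680 + 640 = 5296
EV(B) = 0.22 × 14200 + 0.14 × 16900 + 0.64 × 2700 = 3124 + 2366 + 1728 = 7218
EV(C) = 0.12 × 4400 + 0.85 × 4500 + 0.03 × 13500 = 528 + 3825 + 405 = 4758
Overall = 0.32 × 5296 + 0.2 × 7218 + 0.48 × 4758 = 1694.72 + 1443.6 + 2283.84 = 5422.16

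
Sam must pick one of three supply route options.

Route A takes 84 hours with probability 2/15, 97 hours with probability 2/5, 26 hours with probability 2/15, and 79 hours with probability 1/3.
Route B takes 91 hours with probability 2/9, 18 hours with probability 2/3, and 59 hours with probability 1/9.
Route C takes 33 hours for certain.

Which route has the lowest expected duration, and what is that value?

Route C (33 hours)

Route A = 2/15 × 84 + 2/5 × 97 + 2/15 × 26 + 1/3 × 79 = 11.2 + 38.8 + 3.4667 + 26.3333 = 79.8
Route B = 2/9 × 91 + 2/3 × 18 + 1/9 × 59 = 20.2222 + 12 + 6.5556 = 38.7778
Route C: 33 (certain)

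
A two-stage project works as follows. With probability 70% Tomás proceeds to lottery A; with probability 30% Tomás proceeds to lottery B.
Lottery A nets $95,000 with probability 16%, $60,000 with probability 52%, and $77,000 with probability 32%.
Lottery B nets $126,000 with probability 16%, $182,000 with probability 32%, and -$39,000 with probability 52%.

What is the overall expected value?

EV(A) = 0.16 × 95000 + 0.52 × 60000 + 0.32 × 77000 = 15200 + 31200 + 24640 = 71040
EV(B) = 0.16 × 126000 + 0.32 × 182000 + 0.52 × (-39000) = 20160 + 58240 − 20280 = 58120
Overall = 0.7 × 71040 + 0.3 × 58120 = 49728 + 17436 = 67164

$67,164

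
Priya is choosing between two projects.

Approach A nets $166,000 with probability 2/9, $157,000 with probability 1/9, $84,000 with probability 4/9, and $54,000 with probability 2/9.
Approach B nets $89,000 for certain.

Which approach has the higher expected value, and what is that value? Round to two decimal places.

Approach A ($103,666.67)

Approach A = 2/9 × 166000 + 1/9 × 157000 + 4/9 × 84000 + 2/9 × 54000 = 36888.8889 + 17444.4444 + 37333.3333 + 12000 = 103666.6667
Approach B: 89000 (certain)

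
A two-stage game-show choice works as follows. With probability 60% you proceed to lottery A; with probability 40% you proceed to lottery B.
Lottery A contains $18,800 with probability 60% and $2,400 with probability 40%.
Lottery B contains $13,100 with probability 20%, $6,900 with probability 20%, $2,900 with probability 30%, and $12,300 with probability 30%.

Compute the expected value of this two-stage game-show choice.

$10,768

EV(A) = 0.6 × 18800 + 0.4 × 2400 = 11280 + 960 = 12240
EV(B) = 0.2 × 13100 + 0.2 × 6900 + 0.3 × 2900 + 0.3 × 12300 = 2620 + 1380 + 870 + 3690 = 8560
Overall = 0.6 × 12240 + 0.4 × 8560 = 7344 + 3424 = 10768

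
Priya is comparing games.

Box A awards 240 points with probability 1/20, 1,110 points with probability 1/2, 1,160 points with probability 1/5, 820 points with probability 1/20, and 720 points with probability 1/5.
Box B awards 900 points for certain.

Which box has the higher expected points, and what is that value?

Box A = 1/20 × 240 + 1/2 × 1110 + 1/5 × 1160 + 1/20 × 820 + 1/5 × 720 = 12 + 555 + 232 + 41 + 144 = 984
Box B: 900 (certain)

Box A (984 points)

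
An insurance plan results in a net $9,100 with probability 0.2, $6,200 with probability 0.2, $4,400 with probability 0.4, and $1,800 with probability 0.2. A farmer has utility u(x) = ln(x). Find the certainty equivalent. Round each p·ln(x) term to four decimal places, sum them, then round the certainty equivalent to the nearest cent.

$4,557.37

E[u] = 0.2·ln(9100) + 0.2·ln(6200) + 0.4·ln(4400) + 0.2·ln(1800) = 1.8232 + 1.7465 + 3.3557 + 1.4991 = 8.4245
CE = e^8.4245 ≈ 4557.37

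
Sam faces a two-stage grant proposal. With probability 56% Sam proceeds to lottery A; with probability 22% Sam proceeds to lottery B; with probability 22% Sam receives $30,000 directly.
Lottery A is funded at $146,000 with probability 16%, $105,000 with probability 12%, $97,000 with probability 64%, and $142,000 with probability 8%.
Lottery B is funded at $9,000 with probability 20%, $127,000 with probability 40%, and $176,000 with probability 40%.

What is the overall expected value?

$94,924

EV(A) = 0.16 × 146000 + 0.12 × 105000 + 0.64 × 97000 + 0.08 × 142000 = 23360 + 12600 + 62080 + 11360 = 109400
EV(B) = 0.2 × 9000 + 0.4 × 127000 + 0.4 × 176000 = 1800 + 50800 + 70400 = 123000
Branch C: 30000 (certain)
Overall = 0.56 × 109400 + 0.22 × 123000 + 0.22 × 30000 = 61264 + 27060 + 6600 = 94924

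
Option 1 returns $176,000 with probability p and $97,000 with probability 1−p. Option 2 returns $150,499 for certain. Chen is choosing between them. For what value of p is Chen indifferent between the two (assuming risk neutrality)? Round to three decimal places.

p = 0.677

p·176000 + (1−p)·97000 = 150499
79000p + 97000 = 150499
p = (150499 − 97000) / 79000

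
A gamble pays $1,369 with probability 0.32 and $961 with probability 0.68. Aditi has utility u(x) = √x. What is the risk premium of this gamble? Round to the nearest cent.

E[u] = 0.32·√1369 + 0.68·√961 = 0.32·37 + 0.68·31 = 32.92
CE = (32.92)² = 1083.7264
Risk premium = EV − CE = 1091.56 − 1083.7264 = 7.8336

$7.83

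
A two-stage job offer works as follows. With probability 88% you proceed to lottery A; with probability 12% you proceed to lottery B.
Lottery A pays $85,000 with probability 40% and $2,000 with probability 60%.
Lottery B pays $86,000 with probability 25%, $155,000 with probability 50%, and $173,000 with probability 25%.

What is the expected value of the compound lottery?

EV(A) = 0.4 × 85000 + 0.6 × 2000 = 34000 + 1200 = 35200
EV(B) = 0.25 × 86000 + 0.5 × 155000 + 0.25 × 173000 = 21500 + 77500 + 43250 = 142250
Overall = 0.88 × 35200 + 0.12 × 142250 = 30976 + 17070 = 48046

$48,046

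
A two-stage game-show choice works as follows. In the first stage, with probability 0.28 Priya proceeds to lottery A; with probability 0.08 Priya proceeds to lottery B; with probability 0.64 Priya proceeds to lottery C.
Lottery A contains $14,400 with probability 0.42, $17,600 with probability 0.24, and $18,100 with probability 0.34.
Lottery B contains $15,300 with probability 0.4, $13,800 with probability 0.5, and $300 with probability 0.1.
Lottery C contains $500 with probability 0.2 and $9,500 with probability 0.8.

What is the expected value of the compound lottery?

$10,571.28

EV(A) = 0.42 × 14400 + 0.24 × 17600 + 0.34 × 18100 = 6048 + 4224 + 6154 = 16426
EV(B) = 0.4 × 15300 + 0.5 × 13800 + 0.1 × 300 = 6120 + 6900 + 30 = 13050
EV(C) = 0.2 × 500 + 0.8 × 9500 = 100 + 7600 = 7700
Overall = 0.28 × 16426 + 0.08 × 13050 + 0.64 × 7700 = 4599.28 + 1044 + 4928 = 10571.28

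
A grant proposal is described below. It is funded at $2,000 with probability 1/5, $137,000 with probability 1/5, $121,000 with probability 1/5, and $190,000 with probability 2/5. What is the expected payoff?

EV = 1/5 × 2000 + 1/5 × 137000 + 1/5 × 121000 + 2/5 × 190000 = 400 + 27400 + 24200 + 76000 = 128000

$128,000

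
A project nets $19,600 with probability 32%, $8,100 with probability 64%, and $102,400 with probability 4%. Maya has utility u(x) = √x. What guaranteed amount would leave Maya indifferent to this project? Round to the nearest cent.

$13,271.04

E[u] = 0.32·√19600 + 0.64·√8100 + 0.04·√102400 = 0.32·140 + 0.64·90 + 0.04·320 = 115.2
CE = (115.2)² = 13271.04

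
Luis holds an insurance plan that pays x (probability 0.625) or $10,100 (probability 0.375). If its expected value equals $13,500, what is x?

x = $15,540

0.625·x + 0.375·10100 = 13500
0.625·x = 13500 − 3787.5 = 9712.5
x = 9712.5 / 0.625 = 15540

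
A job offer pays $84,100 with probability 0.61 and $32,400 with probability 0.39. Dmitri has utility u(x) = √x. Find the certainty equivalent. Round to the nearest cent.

$61,058.41

E[u] = 0.61·√84100 + 0.39·√32400 = 0.61·290 + 0.39·180 = 247.1
CE = (247.1)² = 61058.41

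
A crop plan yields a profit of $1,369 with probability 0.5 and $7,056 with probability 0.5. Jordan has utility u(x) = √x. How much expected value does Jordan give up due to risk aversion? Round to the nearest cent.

$552.25

E[u] = 0.5·√1369 + 0.5·√7056 = 0.5·37 + 0.5·84 = 60.5
CE = (60.5)² = 3660.25
Risk premium = EV − CE = 4212.5 − 3660.25 = 552.25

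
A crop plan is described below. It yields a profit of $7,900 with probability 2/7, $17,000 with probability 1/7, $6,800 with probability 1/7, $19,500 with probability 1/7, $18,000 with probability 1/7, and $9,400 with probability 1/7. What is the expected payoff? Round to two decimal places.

$12,357.14

EV = 2/7 × 7900 + 1/7 × 17000 + 1/7 × 6800 + 1/7 × 19500 + 1/7 × 18000 + 1/7 × 9400 = 2257.1429 + 2428.5714 + 971.4286 + 2785.7143 + 2571.4286 + 1342.8571 = 12357.1429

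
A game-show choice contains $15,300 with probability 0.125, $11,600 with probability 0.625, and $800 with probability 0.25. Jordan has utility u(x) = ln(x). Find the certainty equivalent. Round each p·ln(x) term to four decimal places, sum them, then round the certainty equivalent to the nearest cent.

$6,154.26

E[u] = 0.125·ln(15300) + 0.625·ln(11600) + 0.25·ln(800) = 1.2045 + 5.8492 + 1.6712 = 8.7249
CE = e^8.7249 ≈ 6154.26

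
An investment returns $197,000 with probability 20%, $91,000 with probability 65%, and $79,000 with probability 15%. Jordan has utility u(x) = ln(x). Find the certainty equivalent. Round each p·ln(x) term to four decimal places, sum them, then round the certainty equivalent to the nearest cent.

$103,974.40

E[u] = 0.2·ln(197000) + 0.65·ln(91000) + 0.15·ln(79000) = 2.4382 + 7.4221 + 1.6916 = 11.5519
CE = e^11.5519 ≈ 103974.40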